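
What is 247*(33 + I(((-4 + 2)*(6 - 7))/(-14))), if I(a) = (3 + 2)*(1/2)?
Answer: 17537/2 ≈ 8768.5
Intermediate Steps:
I(a) = 5/2 (I(a) = 5*(1*(1/2)) = 5*(1/2) = 5/2)
247*(33 + I(((-4 + 2)*(6 - 7))/(-14))) = 247*(33 + 5/2) = 247*(71/2) = 17537/2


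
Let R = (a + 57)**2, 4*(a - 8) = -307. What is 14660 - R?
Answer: 232351/16 ≈ 14522.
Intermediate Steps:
a = -275/4 (a = 8 + (1/4)*(-307) = 8 - 307/4 = -275/4 ≈ -68.750)
R = 2209/16 (R = (-275/4 + 57)**2 = (-47/4)**2 = 2209/16 ≈ 138.06)
14660 - R = 14660 - 1*2209/16 = 14660 - 2209/16 = 232351/16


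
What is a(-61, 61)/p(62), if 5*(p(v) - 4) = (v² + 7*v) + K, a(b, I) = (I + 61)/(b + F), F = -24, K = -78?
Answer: -61/35870 ≈ -0.0017006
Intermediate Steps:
a(b, I) = (61 + I)/(-24 + b) (a(b, I) = (I + 61)/(b - 24) = (61 + I)/(-24 + b))
p(v) = -58/5 + v²/5 + 7*v/5 (p(v) = 4 + ((v² + 7*v) - 78)/5 = 4 + (-78 + v² + 7*v)/5 = 4 + (-78/5 + v²/5 + 7*v/5) = -58/5 + v²/5 + 7*v/5)
a(-61, 61)/p(62) = ((61 + 61)/(-24 - 61))/(-58/5 + (⅕)*62² + (7/5)*62) = (122/(-85))/(-58/5 + (⅕)*3844 + 434/5) = (-1/85*122)/(-58/5 + 3844/5 + 434/5) = -122/85/844 = -122/85*1/844 = -61/35870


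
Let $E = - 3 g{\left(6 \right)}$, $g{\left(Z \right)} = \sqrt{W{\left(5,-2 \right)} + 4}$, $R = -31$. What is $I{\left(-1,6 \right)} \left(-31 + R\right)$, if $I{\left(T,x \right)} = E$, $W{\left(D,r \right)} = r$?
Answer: $186 \sqrt{2} \approx 263.04$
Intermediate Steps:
$g{\left(Z \right)} = \sqrt{2}$ ($g{\left(Z \right)} = \sqrt{-2 + 4} = \sqrt{2}$)
$E = - 3 \sqrt{2} \approx -4.2426$
$I{\left(T,x \right)} = - 3 \sqrt{2}$
$I{\left(-1,6 \right)} \left(-31 + R\right) = - 3 \sqrt{2} \left(-31 - 31\right) = - 3 \sqrt{2} \left(-62\right) = 186 \sqrt{2}$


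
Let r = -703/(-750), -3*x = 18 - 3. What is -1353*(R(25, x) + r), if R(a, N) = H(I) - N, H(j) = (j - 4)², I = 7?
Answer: -5052553/250 ≈ -20210.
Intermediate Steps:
x = -5 (x = -(18 - 3)/3 = -⅓*15 = -5)
H(j) = (-4 + j)²
R(a, N) = 9 - N (R(a, N) = (-4 + 7)² - N = 3² - N = 9 - N)
r = 703/750 (r = -703*(-1/750) = 703/750 ≈ 0.93733)
-1353*(R(25, x) + r) = -1353*((9 - 1*(-5)) + 703/750) = -1353*((9 + 5) + 703/750) = -1353*(14 + 703/750) = -1353*11203/750 = -5052553/250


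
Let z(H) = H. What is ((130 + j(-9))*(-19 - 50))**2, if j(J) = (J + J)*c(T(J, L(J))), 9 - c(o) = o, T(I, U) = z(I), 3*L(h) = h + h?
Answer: 179184996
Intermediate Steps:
L(h) = 2*h/3 (L(h) = (h + h)/3 = (2*h)/3 = 2*h/3)
T(I, U) = I
c(o) = 9 - o
j(J) = 2*J*(9 - J) (j(J) = (J + J)*(9 - J) = (2*J)*(9 - J) = 2*J*(9 - J))
((130 + j(-9))*(-19 - 50))**2 = ((130 + 2*(-9)*(9 - 1*(-9)))*(-19 - 50))**2 = ((130 + 2*(-9)*(9 + 9))*(-69))**2 = ((130 + 2*(-9)*18)*(-69))**2 = ((130 - 324)*(-69))**2 = (-194*(-69))**2 = 13386**2 = 179184996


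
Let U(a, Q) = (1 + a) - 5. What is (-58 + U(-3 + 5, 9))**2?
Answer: 3600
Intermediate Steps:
U(a, Q) = -4 + a
(-58 + U(-3 + 5, 9))**2 = (-58 + (-4 + (-3 + 5)))**2 = (-58 + (-4 + 2))**2 = (-58 - 2)**2 = (-60)**2 = 3600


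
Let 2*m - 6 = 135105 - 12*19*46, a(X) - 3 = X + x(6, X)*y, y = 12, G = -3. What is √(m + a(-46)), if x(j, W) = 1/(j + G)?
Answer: 19*√690/2 ≈ 249.54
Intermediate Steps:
x(j, W) = 1/(-3 + j) (x(j, W) = 1/(j - 3) = 1/(-3 + j))
a(X) = 7 + X (a(X) = 3 + (X + 12/(-3 + 6)) = 3 + (X + 12/3) = 3 + (X + (⅓)*12) = 3 + (X + 4) = 3 + (4 + X) = 7 + X)
m = 124623/2 (m = 3 + (135105 - 12*19*46)/2 = 3 + (135105 - 228*46)/2 = 3 + (135105 - 1*10488)/2 = 3 + (135105 - 10488)/2 = 3 + (½)*124617 = 3 + 124617/2 = 124623/2 ≈ 62312.)
√(m + a(-46)) = √(124623/2 + (7 - 46)) = √(124623/2 - 39) = √(124545/2) = 19*√690/2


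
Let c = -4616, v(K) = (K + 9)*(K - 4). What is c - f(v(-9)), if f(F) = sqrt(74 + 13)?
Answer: -4616 - sqrt(87) ≈ -4625.3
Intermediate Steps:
v(K) = (-4 + K)*(9 + K) (v(K) = (9 + K)*(-4 + K) = (-4 + K)*(9 + K))
f(F) = sqrt(87)
c - f(v(-9)) = -4616 - sqrt(87)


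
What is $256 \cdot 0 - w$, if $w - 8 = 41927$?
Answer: $-41935$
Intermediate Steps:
$w = 41935$ ($w = 8 + 41927 = 41935$)
$256 \cdot 0 - w = 256 \cdot 0 - 41935 = 0 - 41935 = -41935$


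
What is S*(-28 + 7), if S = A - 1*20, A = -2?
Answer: 462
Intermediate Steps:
S = -22 (S = -2 - 1*20 = -2 - 20 = -22)
S*(-28 + 7) = -22*(-28 + 7) = -22*(-21) = 462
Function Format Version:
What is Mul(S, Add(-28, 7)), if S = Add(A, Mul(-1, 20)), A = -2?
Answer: 462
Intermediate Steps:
S = -22 (S = Add(-2, Mul(-1, 20)) = Add(-2, -20) = -22)
Mul(S, Add(-28, 7)) = Mul(-22, Add(-28, 7)) = Mul(-22, -21) = 462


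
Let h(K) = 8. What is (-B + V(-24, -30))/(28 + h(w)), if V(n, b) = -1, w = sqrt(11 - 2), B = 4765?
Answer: -2383/18 ≈ -132.39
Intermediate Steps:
w = 3 (w = sqrt(9) = 3)
(-B + V(-24, -30))/(28 + h(w)) = (-1*4765 - 1)/(28 + 8) = (-4765 - 1)/36 = -4766*1/36 = -2383/18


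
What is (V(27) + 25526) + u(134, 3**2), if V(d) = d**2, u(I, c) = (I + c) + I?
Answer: 26532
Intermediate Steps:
u(I, c) = c + 2*I
(V(27) + 25526) + u(134, 3**2) = (27**2 + 25526) + (3**2 + 2*134) = (729 + 25526) + (9 + 268) = 26255 + 277 = 26532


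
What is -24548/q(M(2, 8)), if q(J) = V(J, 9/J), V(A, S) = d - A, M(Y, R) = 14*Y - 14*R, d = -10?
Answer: -12274/37 ≈ -331.73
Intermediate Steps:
M(Y, R) = -14*R + 14*Y
V(A, S) = -10 - A
q(J) = -10 - J
-24548/q(M(2, 8)) = -24548/(-10 - (-14*8 + 14*2)) = -24548/(-10 - (-112 + 28)) = -24548/(-10 - 1*(-84)) = -24548/(-10 + 84) = -24548/74 = -24548*1/74 = -12274/37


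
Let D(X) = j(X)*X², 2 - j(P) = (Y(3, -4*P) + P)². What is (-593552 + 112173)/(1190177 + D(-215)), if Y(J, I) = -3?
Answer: 481379/2195514273 ≈ 0.00021926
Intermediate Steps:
j(P) = 2 - (-3 + P)²
D(X) = X²*(2 - (-3 + X)²) (D(X) = (2 - (-3 + X)²)*X² = X²*(2 - (-3 + X)²))
(-593552 + 112173)/(1190177 + D(-215)) = (-593552 + 112173)/(1190177 + (-215)²*(2 - (-3 - 215)²)) = -481379/(1190177 + 46225*(2 - 1*(-218)²)) = -481379/(1190177 + 46225*(2 - 1*47524)) = -481379/(1190177 + 46225*(2 - 47524)) = -481379/(1190177 + 46225*(-47522)) = -481379/(1190177 - 2196704450) = -481379/(-2195514273) = -481379*(-1/2195514273) = 481379/2195514273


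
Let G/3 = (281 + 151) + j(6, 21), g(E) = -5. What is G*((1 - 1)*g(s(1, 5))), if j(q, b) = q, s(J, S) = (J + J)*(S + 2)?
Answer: 0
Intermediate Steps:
s(J, S) = 2*J*(2 + S) (s(J, S) = (2*J)*(2 + S) = 2*J*(2 + S))
G = 1314 (G = 3*((281 + 151) + 6) = 3*(432 + 6) = 3*438 = 1314)
G*((1 - 1)*g(s(1, 5))) = 1314*((1 - 1)*(-5)) = 1314*(0*(-5)) = 1314*0 = 0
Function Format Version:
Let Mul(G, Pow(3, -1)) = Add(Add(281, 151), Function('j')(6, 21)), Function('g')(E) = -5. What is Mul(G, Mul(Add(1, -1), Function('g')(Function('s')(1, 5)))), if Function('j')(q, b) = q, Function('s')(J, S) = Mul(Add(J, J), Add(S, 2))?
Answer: 0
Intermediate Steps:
Function('s')(J, S) = Mul(2, J, Add(2, S)) (Function('s')(J, S) = Mul(Mul(2, J), Add(2, S)) = Mul(2, J, Add(2, S)))
G = 1314 (G = Mul(3, Add(Add(281, 151), 6)) = Mul(3, Add(432, 6)) = Mul(3, 438) = 1314)
Mul(G, Mul(Add(1, -1), Function('g')(Function('s')(1, 5)))) = Mul(1314, Mul(Add(1, -1), -5)) = Mul(1314, Mul(0, -5)) = Mul(1314, 0) = 0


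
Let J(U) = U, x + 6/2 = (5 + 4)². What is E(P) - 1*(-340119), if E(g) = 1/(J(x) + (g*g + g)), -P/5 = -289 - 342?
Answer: 3386652633703/9957258 ≈ 3.4012e+5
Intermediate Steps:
x = 78 (x = -3 + (5 + 4)² = -3 + 9² = -3 + 81 = 78)
P = 3155 (P = -5*(-289 - 342) = -5*(-631) = 3155)
E(g) = 1/(78 + g + g²) (E(g) = 1/(78 + (g*g + g)) = 1/(78 + (g² + g)) = 1/(78 + (g + g²)) = 1/(78 + g + g²))
E(P) - 1*(-340119) = 1/(78 + 3155 + 3155²) - 1*(-340119) = 1/(78 + 3155 + 9954025) + 340119 = 1/9957258 + 340119 = 3386652633703/9957258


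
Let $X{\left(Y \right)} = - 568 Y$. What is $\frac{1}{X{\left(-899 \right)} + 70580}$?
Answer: $\frac{1}{581212} \approx 1.7205 \cdot 10^{-6}$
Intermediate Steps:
$\frac{1}{X{\left(-899 \right)} + 70580} = \frac{1}{\left(-568\right) \left(-899\right) + 70580} = \frac{1}{510632 + 70580} = \frac{1}{581212}$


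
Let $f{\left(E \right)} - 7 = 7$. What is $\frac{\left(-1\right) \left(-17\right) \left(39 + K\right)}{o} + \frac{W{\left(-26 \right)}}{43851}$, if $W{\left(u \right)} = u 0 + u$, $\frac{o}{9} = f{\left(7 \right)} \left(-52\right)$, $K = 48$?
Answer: $- \frac{7225109}{31923528} \approx -0.22633$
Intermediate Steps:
$f{\left(E \right)} = 14$ ($f{\left(E \right)} = 7 + 7 = 14$)
$o = -6552$ ($o = 9 \cdot 14 \left(-52\right) = 9 \left(-728\right) = -6552$)
$W{\left(u \right)} = u$ ($W{\left(u \right)} = 0 + u = u$)
$\frac{\left(-1\right) \left(-17\right) \left(39 + K\right)}{o} + \frac{W{\left(-26 \right)}}{43851} = \frac{\left(-1\right) \left(-17\right) \left(39 + 48\right)}{-6552} - \frac{26}{43851} = 17 \cdot 87 \left(- \frac{1}{6552}\right) - \frac{26}{43851} = 1479 \left(- \frac{1}{6552}\right) - \frac{26}{43851} = - \frac{493}{2184} - \frac{26}{43851} = - \frac{7225109}{31923528}$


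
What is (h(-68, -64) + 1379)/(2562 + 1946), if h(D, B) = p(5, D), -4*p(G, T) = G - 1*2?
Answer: 5513/18032 ≈ 0.30573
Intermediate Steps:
p(G, T) = 1/2 - G/4 (p(G, T) = -(G - 1*2)/4 = -(G - 2)/4 = -(-2 + G)/4 = 1/2 - G/4)
h(D, B) = -3/4 (h(D, B) = 1/2 - 1/4*5 = 1/2 - 5/4 = -3/4)
(h(-68, -64) + 1379)/(2562 + 1946) = (-3/4 + 1379)/(2562 + 1946) = (5513/4)/4508 = (5513/4)*(1/4508) = 5513/18032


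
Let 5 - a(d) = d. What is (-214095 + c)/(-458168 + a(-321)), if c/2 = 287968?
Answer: -361841/457842 ≈ -0.79032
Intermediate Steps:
c = 575936 (c = 2*287968 = 575936)
a(d) = 5 - d
(-214095 + c)/(-458168 + a(-321)) = (-214095 + 575936)/(-458168 + (5 - 1*(-321))) = 361841/(-458168 + (5 + 321)) = 361841/(-458168 + 326) = 361841/(-457842) = 361841*(-1/457842) = -361841/457842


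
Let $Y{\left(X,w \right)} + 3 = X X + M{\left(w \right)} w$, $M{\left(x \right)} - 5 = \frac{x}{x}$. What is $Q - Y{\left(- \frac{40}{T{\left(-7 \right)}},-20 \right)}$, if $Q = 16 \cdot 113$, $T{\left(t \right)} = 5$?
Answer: $1867$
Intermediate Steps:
$M{\left(x \right)} = 6$ ($M{\left(x \right)} = 5 + \frac{x}{x} = 5 + 1 = 6$)
$Y{\left(X,w \right)} = -3 + X^{2} + 6 w$ ($Y{\left(X,w \right)} = -3 + \left(X X + 6 w\right) = -3 + \left(X^{2} + 6 w\right) = -3 + X^{2} + 6 w$)
$Q = 1808$
$Q - Y{\left(- \frac{40}{T{\left(-7 \right)}},-20 \right)} = 1808 - \left(-3 + \left(- \frac{40}{5}\right)^{2} + 6 \left(-20\right)\right) = 1808 - \left(-3 + \left(\left(-40\right) \frac{1}{5}\right)^{2} - 120\right) = 1808 - \left(-3 + \left(-8\right)^{2} - 120\right) = 1808 - \left(-3 + 64 - 120\right) = 1808 - -59 = 1808 + 59 = 1867$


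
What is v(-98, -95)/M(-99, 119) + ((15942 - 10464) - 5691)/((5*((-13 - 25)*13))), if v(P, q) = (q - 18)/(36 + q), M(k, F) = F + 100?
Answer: 3031283/31914870 ≈ 0.094980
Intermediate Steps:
M(k, F) = 100 + F
v(P, q) = (-18 + q)/(36 + q)
v(-98, -95)/M(-99, 119) + ((15942 - 10464) - 5691)/((5*((-13 - 25)*13))) = ((-18 - 95)/(36 - 95))/(100 + 119) + ((15942 - 10464) - 5691)/((5*((-13 - 25)*13))) = (-113/(-59))/219 + (5478 - 5691)/((5*(-38*13))) = -1/59*(-113)*(1/219) - 213/(5*(-494)) = (113/59)*(1/219) - 213/(-2470) = 113/12921 - 213*(-1/2470) = 113/12921 + 213/2470 = 3031283/31914870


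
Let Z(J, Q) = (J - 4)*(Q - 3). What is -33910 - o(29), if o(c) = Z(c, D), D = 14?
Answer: -34185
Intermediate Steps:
Z(J, Q) = (-4 + J)*(-3 + Q)
o(c) = -44 + 11*c (o(c) = 12 - 4*14 - 3*c + c*14 = 12 - 56 - 3*c + 14*c = -44 + 11*c)
-33910 - o(29) = -33910 - (-44 + 11*29) = -33910 - (-44 + 319) = -33910 - 1*275 = -33910 - 275 = -34185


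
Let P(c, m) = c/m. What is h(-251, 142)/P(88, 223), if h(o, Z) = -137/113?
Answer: -30551/9944 ≈ -3.0723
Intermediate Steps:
h(o, Z) = -137/113 (h(o, Z) = -137*1/113 = -137/113)
h(-251, 142)/P(88, 223) = -137/(113*(88/223)) = -137/(113*(88*(1/223))) = -137/(113*88/223) = -137/113*223/88 = -30551/9944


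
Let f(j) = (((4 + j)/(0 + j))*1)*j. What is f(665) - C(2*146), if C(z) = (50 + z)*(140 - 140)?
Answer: 669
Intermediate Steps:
C(z) = 0 (C(z) = (50 + z)*0 = 0)
f(j) = 4 + j (f(j) = (((4 + j)/j)*1)*j = ((4 + j)/j)*j = 4 + j)
f(665) - C(2*146) = (4 + 665) - 1*0 = 669 + 0 = 669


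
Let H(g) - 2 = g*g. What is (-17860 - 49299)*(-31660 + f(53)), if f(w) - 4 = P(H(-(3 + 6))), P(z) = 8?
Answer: 2125448032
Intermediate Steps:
H(g) = 2 + g² (H(g) = 2 + g*g = 2 + g²)
f(w) = 12 (f(w) = 4 + 8 = 12)
(-17860 - 49299)*(-31660 + f(53)) = (-17860 - 49299)*(-31660 + 12) = -67159*(-31648) = 2125448032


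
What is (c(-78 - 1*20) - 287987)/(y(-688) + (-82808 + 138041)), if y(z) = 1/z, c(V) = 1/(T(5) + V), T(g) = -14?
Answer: -1386945435/266002121 ≈ -5.2140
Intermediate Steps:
c(V) = 1/(-14 + V)
(c(-78 - 1*20) - 287987)/(y(-688) + (-82808 + 138041)) = (1/(-14 + (-78 - 1*20)) - 287987)/(1/(-688) + (-82808 + 138041)) = (1/(-14 + (-78 - 20)) - 287987)/(-1/688 + 55233) = (1/(-14 - 98) - 287987)/(38000303/688) = (1/(-112) - 287987)*(688/38000303) = (-1/112 - 287987)*(688/38000303) = -32254545/112*688/38000303 = -1386945435/266002121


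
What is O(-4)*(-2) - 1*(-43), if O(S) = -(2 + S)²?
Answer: 51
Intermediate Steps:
O(-4)*(-2) - 1*(-43) = -(2 - 4)²*(-2) - 1*(-43) = -1*(-2)²*(-2) + 43 = -1*4*(-2) + 43 = -4*(-2) + 43 = 8 + 43 = 51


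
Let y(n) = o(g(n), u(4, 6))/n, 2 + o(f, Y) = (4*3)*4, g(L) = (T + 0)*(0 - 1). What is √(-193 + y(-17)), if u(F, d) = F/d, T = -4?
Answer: I*√56559/17 ≈ 13.989*I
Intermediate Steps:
g(L) = 4 (g(L) = (-4 + 0)*(0 - 1) = -4*(-1) = 4)
o(f, Y) = 46 (o(f, Y) = -2 + (4*3)*4 = -2 + 12*4 = -2 + 48 = 46)
y(n) = 46/n
√(-193 + y(-17)) = √(-193 + 46/(-17)) = √(-193 + 46*(-1/17)) = √(-193 - 46/17) = √(-3327/17) = I*√56559/17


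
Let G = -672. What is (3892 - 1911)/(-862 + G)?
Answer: -1981/1534 ≈ -1.2914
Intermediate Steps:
(3892 - 1911)/(-862 + G) = (3892 - 1911)/(-862 - 672) = 1981/(-1534) = 1981*(-1/1534) = -1981/1534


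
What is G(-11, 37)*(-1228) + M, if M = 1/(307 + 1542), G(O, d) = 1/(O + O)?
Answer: 1135297/20339 ≈ 55.819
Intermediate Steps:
G(O, d) = 1/(2*O)
M = 1/1849 ≈ 0.00054083
G(-11, 37)*(-1228) + M = ((1/2)/(-11))*(-1228) + 1/1849 = ((1/2)*(-1/11))*(-1228) + 1/1849 = -1/22*(-1228) + 1/1849 = 614/11 + 1/1849 = 1135297/20339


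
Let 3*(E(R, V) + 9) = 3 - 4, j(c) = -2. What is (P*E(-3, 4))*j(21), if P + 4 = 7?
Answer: 56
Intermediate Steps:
P = 3 (P = -4 + 7 = 3)
E(R, V) = -28/3 (E(R, V) = -9 + (3 - 4)/3 = -9 + (1/3)*(-1) = -9 - 1/3 = -28/3)
(P*E(-3, 4))*j(21) = (3*(-28/3))*(-2) = -28*(-2) = 56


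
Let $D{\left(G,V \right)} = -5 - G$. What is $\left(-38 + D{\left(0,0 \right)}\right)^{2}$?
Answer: $1849$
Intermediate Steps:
$\left(-38 + D{\left(0,0 \right)}\right)^{2} = \left(-38 - 5\right)^{2} = \left(-43\right)^{2} = 1849$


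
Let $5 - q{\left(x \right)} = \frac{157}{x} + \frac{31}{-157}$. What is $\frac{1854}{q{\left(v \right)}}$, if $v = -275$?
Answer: $\frac{80046450}{249049} \approx 321.41$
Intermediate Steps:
$q{\left(x \right)} = \frac{816}{157} - \frac{157}{x}$ ($q{\left(x \right)} = 5 - \left(\frac{157}{x} + \frac{31}{-157}\right) = 5 - \left(\frac{157}{x} + 31 \left(- \frac{1}{157}\right)\right) = 5 - \left(\frac{157}{x} - \frac{31}{157}\right) = 5 - \left(- \frac{31}{157} + \frac{157}{x}\right) = 5 + \left(\frac{31}{157} - \frac{157}{x}\right) = \frac{816}{157} - \frac{157}{x}$)
$\frac{1854}{q{\left(v \right)}} = \frac{1854}{\frac{816}{157} - \frac{157}{-275}} = \frac{1854}{\frac{816}{157} - - \frac{157}{275}} = \frac{1854}{\frac{816}{157} + \frac{157}{275}} = \frac{1854}{\frac{249049}{43175}} = 1854 \cdot \frac{43175}{249049} = \frac{80046450}{249049}$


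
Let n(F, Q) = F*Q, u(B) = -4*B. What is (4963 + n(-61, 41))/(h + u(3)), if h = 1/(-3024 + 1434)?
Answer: -3914580/19081 ≈ -205.16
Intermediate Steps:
h = -1/1590 (h = 1/(-1590) = -1/1590 ≈ -0.00062893)
(4963 + n(-61, 41))/(h + u(3)) = (4963 - 61*41)/(-1/1590 - 4*3) = (4963 - 2501)/(-1/1590 - 12) = 2462/(-19081/1590) = 2462*(-1590/19081) = -3914580/19081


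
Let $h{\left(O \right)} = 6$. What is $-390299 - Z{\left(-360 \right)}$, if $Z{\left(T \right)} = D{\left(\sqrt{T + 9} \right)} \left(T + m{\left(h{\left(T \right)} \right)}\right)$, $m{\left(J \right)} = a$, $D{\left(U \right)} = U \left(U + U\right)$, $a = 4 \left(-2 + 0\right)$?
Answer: $-648635$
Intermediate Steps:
$a = -8$ ($a = 4 \left(-2\right) = -8$)
$D{\left(U \right)} = 2 U^{2}$ ($D{\left(U \right)} = U 2 U = 2 U^{2}$)
$m{\left(J \right)} = -8$
$Z{\left(T \right)} = \left(-8 + T\right) \left(18 + 2 T\right)$ ($Z{\left(T \right)} = 2 \left(\sqrt{T + 9}\right)^{2} \left(T - 8\right) = 2 \left(\sqrt{9 + T}\right)^{2} \left(-8 + T\right) = 2 \left(9 + T\right) \left(-8 + T\right) = \left(18 + 2 T\right) \left(-8 + T\right) = \left(-8 + T\right) \left(18 + 2 T\right)$)
$-390299 - Z{\left(-360 \right)} = -390299 - 2 \left(-8 - 360\right) \left(9 - 360\right) = -390299 - 2 \left(-368\right) \left(-351\right) = -390299 - 258336 = -648635$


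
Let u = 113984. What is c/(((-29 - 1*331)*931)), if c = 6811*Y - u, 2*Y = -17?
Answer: 7639/14896 ≈ 0.51282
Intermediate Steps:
Y = -17/2 (Y = (½)*(-17) = -17/2 ≈ -8.5000)
c = -343755/2 (c = 6811*(-17/2) - 1*113984 = -115787/2 - 113984 = -343755/2 ≈ -1.7188e+5)
c/(((-29 - 1*331)*931)) = -343755*1/(931*(-29 - 1*331))/2 = -343755*1/(931*(-29 - 331))/2 = -343755/(2*((-360*931))) = -343755/2/(-335160) = -343755/2*(-1/335160) = 7639/14896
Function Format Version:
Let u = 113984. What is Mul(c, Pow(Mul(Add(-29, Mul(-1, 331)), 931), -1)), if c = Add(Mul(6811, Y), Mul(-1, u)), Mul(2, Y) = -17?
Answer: Rational(7639, 14896) ≈ 0.51282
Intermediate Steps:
Y = Rational(-17, 2) (Y = Mul(Rational(1, 2), -17) = Rational(-17, 2) ≈ -8.5000)
c = Rational(-343755, 2) (c = Add(Mul(6811, Rational(-17, 2)), Mul(-1, 113984)) = Add(Rational(-115787, 2), -113984) = Rational(-343755, 2) ≈ -1.7188e+5)
Mul(c, Pow(Mul(Add(-29, Mul(-1, 331)), 931), -1)) = Mul(Rational(-343755, 2), Pow(Mul(Add(-29, Mul(-1, 331)), 931), -1)) = Mul(Rational(-343755, 2), Pow(Mul(Add(-29, -331), 931), -1)) = Mul(Rational(-343755, 2), Pow(Mul(-360, 931), -1)) = Mul(Rational(-343755, 2), Pow(-335160, -1)) = Mul(Rational(-343755, 2), Rational(-1, 335160)) = Rational(7639, 14896)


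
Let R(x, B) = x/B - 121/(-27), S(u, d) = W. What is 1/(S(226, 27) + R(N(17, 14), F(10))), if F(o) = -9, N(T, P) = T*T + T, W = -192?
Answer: -27/5981 ≈ -0.0045143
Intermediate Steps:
N(T, P) = T + T² (N(T, P) = T² + T = T + T²)
S(u, d) = -192
R(x, B) = 121/27 + x/B (R(x, B) = x/B - 121*(-1/27) = x/B + 121/27 = 121/27 + x/B)
1/(S(226, 27) + R(N(17, 14), F(10))) = 1/(-192 + (121/27 + (17*(1 + 17))/(-9))) = 1/(-192 + (121/27 + (17*18)*(-⅑))) = 1/(-192 + (121/27 + 306*(-⅑))) = 1/(-192 + (121/27 - 34)) = 1/(-192 - 797/27) = 1/(-5981/27) = -27/5981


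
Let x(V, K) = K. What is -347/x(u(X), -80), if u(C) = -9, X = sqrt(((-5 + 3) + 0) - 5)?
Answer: 347/80 ≈ 4.3375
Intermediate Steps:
X = I*sqrt(7) (X = sqrt((-2 + 0) - 5) = sqrt(-2 - 5) = sqrt(-7) = I*sqrt(7) ≈ 2.6458*I)
-347/x(u(X), -80) = -347/(-80) = -347*(-1/80) = 347/80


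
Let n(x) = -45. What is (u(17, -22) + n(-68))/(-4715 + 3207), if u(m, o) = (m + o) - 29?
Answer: 79/1508 ≈ 0.052387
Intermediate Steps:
u(m, o) = -29 + m + o
(u(17, -22) + n(-68))/(-4715 + 3207) = ((-29 + 17 - 22) - 45)/(-4715 + 3207) = (-34 - 45)/(-1508) = -79*(-1/1508) = 79/1508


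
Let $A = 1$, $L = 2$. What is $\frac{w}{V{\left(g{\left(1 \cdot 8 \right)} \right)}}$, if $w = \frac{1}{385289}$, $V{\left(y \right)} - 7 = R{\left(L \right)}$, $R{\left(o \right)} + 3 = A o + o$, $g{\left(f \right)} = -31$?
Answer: $\frac{1}{3082312} \approx 3.2443 \cdot 10^{-7}$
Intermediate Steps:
$R{\left(o \right)} = -3 + 2 o$ ($R{\left(o \right)} = -3 + \left(1 o + o\right) = -3 + \left(o + o\right) = -3 + 2 o$)
$V{\left(y \right)} = 8$ ($V{\left(y \right)} = 7 + \left(-3 + 2 \cdot 2\right) = 7 + \left(-3 + 4\right) = 7 + 1 = 8$)
$w = \frac{1}{385289} \approx 2.5955 \cdot 10^{-6}$
$\frac{w}{V{\left(g{\left(1 \cdot 8 \right)} \right)}} = \frac{1}{385289 \cdot 8} = \frac{1}{385289} \cdot \frac{1}{8} = \frac{1}{3082312}$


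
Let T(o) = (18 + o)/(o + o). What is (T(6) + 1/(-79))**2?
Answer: 24649/6241 ≈ 3.9495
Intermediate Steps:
T(o) = (18 + o)/(2*o) (T(o) = (18 + o)/((2*o)) = (18 + o)*(1/(2*o)) = (18 + o)/(2*o))
(T(6) + 1/(-79))**2 = ((1/2)*(18 + 6)/6 + 1/(-79))**2 = ((1/2)*(1/6)*24 - 1/79)**2 = (2 - 1/79)**2 = (157/79)**2 = 24649/6241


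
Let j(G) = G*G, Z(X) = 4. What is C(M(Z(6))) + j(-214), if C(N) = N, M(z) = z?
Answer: 45800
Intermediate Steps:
j(G) = G²
C(M(Z(6))) + j(-214) = 4 + (-214)² = 4 + 45796 = 45800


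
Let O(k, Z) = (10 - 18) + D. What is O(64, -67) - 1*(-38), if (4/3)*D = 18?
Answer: 87/2 ≈ 43.500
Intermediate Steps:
D = 27/2 (D = (¾)*18 = 27/2 ≈ 13.500)
O(k, Z) = 11/2 (O(k, Z) = (10 - 18) + 27/2 = -8 + 27/2 = 11/2)
O(64, -67) - 1*(-38) = 11/2 - 1*(-38) = 11/2 + 38 = 87/2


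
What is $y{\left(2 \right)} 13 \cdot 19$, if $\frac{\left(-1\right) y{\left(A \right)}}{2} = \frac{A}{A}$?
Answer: $-494$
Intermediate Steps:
$y{\left(A \right)} = -2$ ($y{\left(A \right)} = - 2 \frac{A}{A} = \left(-2\right) 1 = -2$)
$y{\left(2 \right)} 13 \cdot 19 = \left(-2\right) 13 \cdot 19 = \left(-26\right) 19 = -494$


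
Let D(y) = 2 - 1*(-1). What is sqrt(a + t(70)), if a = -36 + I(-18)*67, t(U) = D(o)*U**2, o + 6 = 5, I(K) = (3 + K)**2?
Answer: sqrt(29739) ≈ 172.45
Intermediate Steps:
o = -1 (o = -6 + 5 = -1)
D(y) = 3 (D(y) = 2 + 1 = 3)
t(U) = 3*U**2
a = 15039 (a = -36 + (3 - 18)**2*67 = -36 + (-15)**2*67 = -36 + 225*67 = -36 + 15075 = 15039)
sqrt(a + t(70)) = sqrt(15039 + 3*70**2) = sqrt(15039 + 3*4900) = sqrt(15039 + 14700) = sqrt(29739)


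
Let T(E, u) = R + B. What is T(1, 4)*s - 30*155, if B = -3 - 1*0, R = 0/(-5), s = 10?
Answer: -4680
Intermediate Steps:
R = 0 (R = 0*(-⅕) = 0)
B = -3 (B = -3 + 0 = -3)
T(E, u) = -3 (T(E, u) = 0 - 3 = -3)
T(1, 4)*s - 30*155 = -3*10 - 30*155 = -30 - 4650 = -4680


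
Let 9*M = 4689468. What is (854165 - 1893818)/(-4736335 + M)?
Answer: 1039653/4215283 ≈ 0.24664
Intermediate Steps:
M = 521052 (M = (1/9)*4689468 = 521052)
(854165 - 1893818)/(-4736335 + M) = (854165 - 1893818)/(-4736335 + 521052) = -1039653/(-4215283) = -1039653*(-1/4215283) = 1039653/4215283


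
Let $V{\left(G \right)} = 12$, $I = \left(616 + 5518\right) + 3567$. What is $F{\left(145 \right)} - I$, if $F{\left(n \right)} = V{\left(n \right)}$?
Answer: $-9689$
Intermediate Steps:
$I = 9701$ ($I = 6134 + 3567 = 9701$)
$F{\left(n \right)} = 12$
$F{\left(145 \right)} - I = 12 - 9701 = -9689$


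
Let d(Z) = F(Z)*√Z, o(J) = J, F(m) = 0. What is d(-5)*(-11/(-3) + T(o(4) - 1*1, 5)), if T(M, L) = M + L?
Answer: 0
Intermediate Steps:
d(Z) = 0 (d(Z) = 0*√Z = 0)
T(M, L) = L + M
d(-5)*(-11/(-3) + T(o(4) - 1*1, 5)) = 0*(-11/(-3) + (5 + (4 - 1*1))) = 0*(-11*(-⅓) + (5 + (4 - 1))) = 0*(11/3 + (5 + 3)) = 0*(11/3 + 8) = 0*(35/3) = 0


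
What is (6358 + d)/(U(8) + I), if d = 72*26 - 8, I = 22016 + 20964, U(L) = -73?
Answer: 8222/42907 ≈ 0.19162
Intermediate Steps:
I = 42980
d = 1864 (d = 1872 - 8 = 1864)
(6358 + d)/(U(8) + I) = (6358 + 1864)/(-73 + 42980) = 8222/42907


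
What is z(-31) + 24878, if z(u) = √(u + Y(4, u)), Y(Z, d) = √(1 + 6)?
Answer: 24878 + √(-31 + √7) ≈ 24878.0 + 5.3249*I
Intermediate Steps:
Y(Z, d) = √7
z(u) = √(u + √7)
z(-31) + 24878 = √(-31 + √7) + 24878 = 24878 + √(-31 + √7)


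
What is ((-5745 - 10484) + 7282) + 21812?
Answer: 12865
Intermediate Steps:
((-5745 - 10484) + 7282) + 21812 = (-16229 + 7282) + 21812 = -8947 + 21812 = 12865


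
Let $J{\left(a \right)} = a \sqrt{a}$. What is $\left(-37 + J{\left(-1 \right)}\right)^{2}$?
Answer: $\left(37 + i\right)^{2} \approx 1368.0 + 74.0 i$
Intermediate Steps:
$J{\left(a \right)} = a^{\frac{3}{2}}$
$\left(-37 + J{\left(-1 \right)}\right)^{2} = \left(-37 + \left(-1\right)^{\frac{3}{2}}\right)^{2} = \left(-37 - i\right)^{2}$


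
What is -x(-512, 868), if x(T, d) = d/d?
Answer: -1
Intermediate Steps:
x(T, d) = 1
-x(-512, 868) = -1*1 = -1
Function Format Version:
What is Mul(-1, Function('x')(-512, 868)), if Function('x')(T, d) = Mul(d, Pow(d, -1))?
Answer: -1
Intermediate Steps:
Function('x')(T, d) = 1
Mul(-1, Function('x')(-512, 868)) = Mul(-1, 1) = -1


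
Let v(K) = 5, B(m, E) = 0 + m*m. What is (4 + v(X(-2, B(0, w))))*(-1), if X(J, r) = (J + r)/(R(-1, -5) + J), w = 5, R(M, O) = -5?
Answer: -9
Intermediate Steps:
B(m, E) = m**2 (B(m, E) = 0 + m**2 = m**2)
X(J, r) = (J + r)/(-5 + J)
(4 + v(X(-2, B(0, w))))*(-1) = (4 + 5)*(-1) = 9*(-1) = -9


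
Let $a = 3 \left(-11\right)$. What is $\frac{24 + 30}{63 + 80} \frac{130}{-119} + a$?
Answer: $- \frac{43737}{1309} \approx -33.413$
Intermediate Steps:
$a = -33$
$\frac{24 + 30}{63 + 80} \frac{130}{-119} + a = \frac{24 + 30}{63 + 80} \frac{130}{-119} - 33 = \frac{54}{143} \cdot 130 \left(- \frac{1}{119}\right) - 33 = 54 \cdot \frac{1}{143} \left(- \frac{130}{119}\right) - 33 = \frac{54}{143} \left(- \frac{130}{119}\right) - 33 = - \frac{540}{1309} - 33 = - \frac{43737}{1309}$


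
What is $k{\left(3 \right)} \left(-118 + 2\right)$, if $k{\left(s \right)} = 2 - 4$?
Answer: $232$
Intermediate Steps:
$k{\left(s \right)} = -2$ ($k{\left(s \right)} = 2 - 4 = -2$)
$k{\left(3 \right)} \left(-118 + 2\right) = - 2 \left(-118 + 2\right) = \left(-2\right) \left(-116\right) = 232$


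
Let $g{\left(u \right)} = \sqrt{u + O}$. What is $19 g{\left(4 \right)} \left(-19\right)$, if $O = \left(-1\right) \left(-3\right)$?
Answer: $- 361 \sqrt{7} \approx -955.12$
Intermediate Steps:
$O = 3$
$g{\left(u \right)} = \sqrt{3 + u}$ ($g{\left(u \right)} = \sqrt{u + 3} = \sqrt{3 + u}$)
$19 g{\left(4 \right)} \left(-19\right) = 19 \sqrt{3 + 4} \left(-19\right) = 19 \sqrt{7} \left(-19\right) = - 361 \sqrt{7}$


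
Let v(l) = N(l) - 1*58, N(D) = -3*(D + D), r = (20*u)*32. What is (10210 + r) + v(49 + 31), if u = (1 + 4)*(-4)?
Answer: -3128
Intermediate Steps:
u = -20 (u = 5*(-4) = -20)
r = -12800 (r = (20*(-20))*32 = -400*32 = -12800)
N(D) = -6*D
v(l) = -58 - 6*l (v(l) = -6*l - 1*58 = -6*l - 58 = -58 - 6*l)
(10210 + r) + v(49 + 31) = (10210 - 12800) + (-58 - 6*(49 + 31)) = -2590 + (-58 - 6*80) = -2590 + (-58 - 480) = -2590 - 538 = -3128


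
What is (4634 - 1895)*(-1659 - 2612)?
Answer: -11698269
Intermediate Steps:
(4634 - 1895)*(-1659 - 2612) = 2739*(-4271) = -11698269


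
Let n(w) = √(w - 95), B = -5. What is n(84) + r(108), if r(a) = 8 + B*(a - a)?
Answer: 8 + I*√11 ≈ 8.0 + 3.3166*I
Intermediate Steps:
r(a) = 8 (r(a) = 8 - 5*(a - a) = 8 - 5*0 = 8 + 0 = 8)
n(w) = √(-95 + w)
n(84) + r(108) = √(-95 + 84) + 8 = √(-11) + 8 = I*√11 + 8 = 8 + I*√11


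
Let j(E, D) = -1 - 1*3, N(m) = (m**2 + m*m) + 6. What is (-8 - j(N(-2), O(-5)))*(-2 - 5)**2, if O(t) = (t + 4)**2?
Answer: -196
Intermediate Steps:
O(t) = (4 + t)**2
N(m) = 6 + 2*m**2 (N(m) = (m**2 + m**2) + 6 = 2*m**2 + 6 = 6 + 2*m**2)
j(E, D) = -4 (j(E, D) = -1 - 3 = -4)
(-8 - j(N(-2), O(-5)))*(-2 - 5)**2 = (-8 - 1*(-4))*(-2 - 5)**2 = (-8 + 4)*(-7)**2 = -4*49 = -196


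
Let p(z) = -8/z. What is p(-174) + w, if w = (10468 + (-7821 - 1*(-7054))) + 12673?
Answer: 1946542/87 ≈ 22374.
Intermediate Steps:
w = 22374 (w = (10468 + (-7821 + 7054)) + 12673 = (10468 - 767) + 12673 = 9701 + 12673 = 22374)
p(-174) + w = -8/(-174) + 22374 = -8*(-1/174) + 22374 = 4/87 + 22374 = 1946542/87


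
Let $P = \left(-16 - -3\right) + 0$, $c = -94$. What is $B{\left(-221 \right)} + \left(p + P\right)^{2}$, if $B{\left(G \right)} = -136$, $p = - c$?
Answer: $6425$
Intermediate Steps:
$p = 94$ ($p = \left(-1\right) \left(-94\right) = 94$)
$P = -13$ ($P = \left(-16 + 3\right) + 0 = -13 + 0 = -13$)
$B{\left(-221 \right)} + \left(p + P\right)^{2} = -136 + \left(94 - 13\right)^{2} = -136 + 81^{2} = -136 + 6561 = 6425$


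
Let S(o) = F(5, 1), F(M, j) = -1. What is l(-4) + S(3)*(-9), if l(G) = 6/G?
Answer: 15/2 ≈ 7.5000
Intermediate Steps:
S(o) = -1
l(-4) + S(3)*(-9) = 6/(-4) - 1*(-9) = 6*(-1/4) + 9 = -3/2 + 9 = 15/2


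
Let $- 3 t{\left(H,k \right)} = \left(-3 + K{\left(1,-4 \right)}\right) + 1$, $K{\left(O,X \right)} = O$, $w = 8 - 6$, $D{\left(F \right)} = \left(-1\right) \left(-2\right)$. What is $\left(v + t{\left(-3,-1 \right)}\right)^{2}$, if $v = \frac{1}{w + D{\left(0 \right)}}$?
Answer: $\frac{49}{144} \approx 0.34028$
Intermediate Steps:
$D{\left(F \right)} = 2$
$w = 2$
$v = \frac{1}{4}$ ($v = \frac{1}{2 + 2} = \frac{1}{4} \approx 0.25$)
$t{\left(H,k \right)} = \frac{1}{3}$ ($t{\left(H,k \right)} = - \frac{\left(-3 + 1\right) + 1}{3} = - \frac{-2 + 1}{3} = \left(- \frac{1}{3}\right) \left(-1\right) = \frac{1}{3}$)
$\left(v + t{\left(-3,-1 \right)}\right)^{2} = \left(\frac{1}{4} + \frac{1}{3}\right)^{2} = \left(\frac{7}{12}\right)^{2} = \frac{49}{144}$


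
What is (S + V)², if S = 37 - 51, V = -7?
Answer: 441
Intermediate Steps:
S = -14
(S + V)² = (-14 - 7)² = (-21)² = 441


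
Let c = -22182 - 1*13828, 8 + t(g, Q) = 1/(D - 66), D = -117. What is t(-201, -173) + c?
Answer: -6591295/183 ≈ -36018.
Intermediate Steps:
t(g, Q) = -1465/183 (t(g, Q) = -8 + 1/(-117 - 66) = -8 + 1/(-183) = -8 - 1/183 = -1465/183)
c = -36010 (c = -22182 - 13828 = -36010)
t(-201, -173) + c = -1465/183 - 36010 = -6591295/183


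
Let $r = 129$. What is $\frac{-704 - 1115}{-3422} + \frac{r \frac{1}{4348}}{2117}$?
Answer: $\frac{288686549}{543078244} \approx 0.53157$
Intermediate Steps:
$\frac{-704 - 1115}{-3422} + \frac{r \frac{1}{4348}}{2117} = \frac{-704 - 1115}{-3422} + \frac{129 \cdot \frac{1}{4348}}{2117} = \left(-1819\right) \left(- \frac{1}{3422}\right) + 129 \cdot \frac{1}{4348} \cdot \frac{1}{2117} = \frac{1819}{3422} + \frac{129}{4348} \cdot \frac{1}{2117} = \frac{1819}{3422} + \frac{129}{9204716} = \frac{288686549}{543078244}$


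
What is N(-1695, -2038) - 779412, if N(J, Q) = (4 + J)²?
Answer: 2080069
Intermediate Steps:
N(-1695, -2038) - 779412 = (4 - 1695)² - 779412 = (-1691)² - 779412 = 2859481 - 779412 = 2080069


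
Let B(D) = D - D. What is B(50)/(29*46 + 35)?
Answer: 0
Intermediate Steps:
B(D) = 0
B(50)/(29*46 + 35) = 0/(29*46 + 35) = 0/(1334 + 35) = 0/1369 = 0*(1/1369) = 0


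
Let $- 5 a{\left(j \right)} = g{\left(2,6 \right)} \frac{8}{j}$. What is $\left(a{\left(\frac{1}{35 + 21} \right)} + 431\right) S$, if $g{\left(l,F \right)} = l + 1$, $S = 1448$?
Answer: $\frac{1174328}{5} \approx 2.3487 \cdot 10^{5}$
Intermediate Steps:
$g{\left(l,F \right)} = 1 + l$
$a{\left(j \right)} = - \frac{24}{5 j}$ ($a{\left(j \right)} = - \frac{\left(1 + 2\right) \frac{8}{j}}{5} = - \frac{3 \frac{8}{j}}{5} = - \frac{24 \frac{1}{j}}{5} = - \frac{24}{5 j}$)
$\left(a{\left(\frac{1}{35 + 21} \right)} + 431\right) S = \left(- \frac{24}{5 \frac{1}{35 + 21}} + 431\right) 1448 = \left(- \frac{24}{5 \cdot \frac{1}{56}} + 431\right) 1448 = \left(- \frac{24 \frac{1}{\frac{1}{56}}}{5} + 431\right) 1448 = \left(\left(- \frac{24}{5}\right) 56 + 431\right) 1448 = \left(- \frac{1344}{5} + 431\right) 1448 = \frac{811}{5} \cdot 1448 = \frac{1174328}{5}$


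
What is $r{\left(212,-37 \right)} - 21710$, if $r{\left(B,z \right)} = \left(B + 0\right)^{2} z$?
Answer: $-1684638$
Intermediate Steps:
$r{\left(B,z \right)} = z B^{2}$ ($r{\left(B,z \right)} = B^{2} z = z B^{2}$)
$r{\left(212,-37 \right)} - 21710 = - 37 \cdot 212^{2} - 21710 = \left(-37\right) 44944 - 21710 = -1662928 - 21710 = -1684638$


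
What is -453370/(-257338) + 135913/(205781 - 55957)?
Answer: 51450643237/19277704256 ≈ 2.6689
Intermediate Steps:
-453370/(-257338) + 135913/(205781 - 55957) = -453370*(-1/257338) + 135913/149824 = 226685/128669 + 135913*(1/149824) = 226685/128669 + 135913/149824 = 51450643237/19277704256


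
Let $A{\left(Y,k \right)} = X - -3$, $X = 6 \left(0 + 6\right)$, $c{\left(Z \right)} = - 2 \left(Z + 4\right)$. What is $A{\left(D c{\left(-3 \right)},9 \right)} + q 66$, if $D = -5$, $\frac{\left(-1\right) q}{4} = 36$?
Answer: $-9465$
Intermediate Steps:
$q = -144$ ($q = \left(-4\right) 36 = -144$)
$c{\left(Z \right)} = -8 - 2 Z$ ($c{\left(Z \right)} = - 2 \left(4 + Z\right) = -8 - 2 Z$)
$X = 36$ ($X = 6 \cdot 6 = 36$)
$A{\left(Y,k \right)} = 39$ ($A{\left(Y,k \right)} = 36 - -3 = 36 + 3 = 39$)
$A{\left(D c{\left(-3 \right)},9 \right)} + q 66 = 39 - 9504 = -9465$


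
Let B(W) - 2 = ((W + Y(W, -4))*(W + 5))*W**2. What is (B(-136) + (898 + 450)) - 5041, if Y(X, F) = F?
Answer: 339212949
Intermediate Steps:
B(W) = 2 + W**2*(-4 + W)*(5 + W) (B(W) = 2 + ((W - 4)*(W + 5))*W**2 = 2 + ((-4 + W)*(5 + W))*W**2 = 2 + W**2*(-4 + W)*(5 + W))
(B(-136) + (898 + 450)) - 5041 = ((2 + (-136)**3 + (-136)**4 - 20*(-136)**2) + (898 + 450)) - 5041 = ((2 - 2515456 + 342102016 - 20*18496) + 1348) - 5041 = ((2 - 2515456 + 342102016 - 369920) + 1348) - 5041 = (339216642 + 1348) - 5041 = 339217990 - 5041 = 339212949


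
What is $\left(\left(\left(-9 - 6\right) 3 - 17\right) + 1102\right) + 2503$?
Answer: $3543$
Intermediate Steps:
$\left(\left(\left(-9 - 6\right) 3 - 17\right) + 1102\right) + 2503 = \left(\left(\left(-15\right) 3 - 17\right) + 1102\right) + 2503 = \left(\left(-45 - 17\right) + 1102\right) + 2503 = \left(-62 + 1102\right) + 2503 = 1040 + 2503 = 3543$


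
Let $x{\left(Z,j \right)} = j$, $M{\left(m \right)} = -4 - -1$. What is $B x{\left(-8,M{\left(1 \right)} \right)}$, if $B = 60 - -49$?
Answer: $-327$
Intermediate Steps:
$B = 109$ ($B = 60 + 49 = 109$)
$M{\left(m \right)} = -3$ ($M{\left(m \right)} = -4 + 1 = -3$)
$B x{\left(-8,M{\left(1 \right)} \right)} = 109 \left(-3\right) = -327$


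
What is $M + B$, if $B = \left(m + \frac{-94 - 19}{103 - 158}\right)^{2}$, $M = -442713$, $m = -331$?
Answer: $- \frac{1011886361}{3025} \approx -3.3451 \cdot 10^{5}$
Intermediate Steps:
$B = \frac{327320464}{3025}$ ($B = \left(-331 + \frac{-94 - 19}{103 - 158}\right)^{2} = \left(-331 - \frac{113}{-55}\right)^{2} = \left(-331 - - \frac{113}{55}\right)^{2} = \left(-331 + \frac{113}{55}\right)^{2} = \left(- \frac{18092}{55}\right)^{2} = \frac{327320464}{3025} \approx 1.0821 \cdot 10^{5}$)
$M + B = -442713 + \frac{327320464}{3025} = - \frac{1011886361}{3025}$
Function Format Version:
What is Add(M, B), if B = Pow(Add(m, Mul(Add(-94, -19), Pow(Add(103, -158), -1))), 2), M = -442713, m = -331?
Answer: Rational(-1011886361, 3025) ≈ -3.3451e+5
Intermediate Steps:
B = Rational(327320464, 3025) (B = Pow(Add(-331, Mul(Add(-94, -19), Pow(Add(103, -158), -1))), 2) = Pow(Add(-331, Mul(-113, Pow(-55, -1))), 2) = Pow(Add(-331, Mul(-113, Rational(-1, 55))), 2) = Pow(Add(-331, Rational(113, 55)), 2) = Pow(Rational(-18092, 55), 2) = Rational(327320464, 3025) ≈ 1.0821e+5)
Add(M, B) = Add(-442713, Rational(327320464, 3025)) = Rational(-1011886361, 3025)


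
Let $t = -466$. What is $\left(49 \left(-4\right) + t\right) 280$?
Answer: $-185360$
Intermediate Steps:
$\left(49 \left(-4\right) + t\right) 280 = \left(49 \left(-4\right) - 466\right) 280 = \left(-196 - 466\right) 280 = \left(-662\right) 280 = -185360$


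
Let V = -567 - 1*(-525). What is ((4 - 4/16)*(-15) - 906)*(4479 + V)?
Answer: -17078013/4 ≈ -4.2695e+6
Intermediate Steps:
V = -42 (V = -567 + 525 = -42)
((4 - 4/16)*(-15) - 906)*(4479 + V) = ((4 - 4/16)*(-15) - 906)*(4479 - 42) = ((4 - 4*1/16)*(-15) - 906)*4437 = ((4 - ¼)*(-15) - 906)*4437 = ((15/4)*(-15) - 906)*4437 = (-225/4 - 906)*4437 = -3849/4*4437 = -17078013/4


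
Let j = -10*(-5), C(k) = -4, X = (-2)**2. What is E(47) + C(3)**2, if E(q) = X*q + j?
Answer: 254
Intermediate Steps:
X = 4
j = 50
E(q) = 50 + 4*q (E(q) = 4*q + 50 = 50 + 4*q)
E(47) + C(3)**2 = (50 + 4*47) + (-4)**2 = (50 + 188) + 16 = 238 + 16 = 254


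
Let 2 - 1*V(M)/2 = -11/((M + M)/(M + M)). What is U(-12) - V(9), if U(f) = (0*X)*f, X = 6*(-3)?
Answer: -26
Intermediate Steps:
X = -18
U(f) = 0 (U(f) = (0*(-18))*f = 0*f = 0)
V(M) = 26 (V(M) = 4 - (-22)/((M + M)/(M + M)) = 4 - (-22)/((2*M)/((2*M))) = 4 - (-22)/((2*M)*(1/(2*M))) = 4 - (-22)/1 = 4 - (-22) = 4 - 2*(-11) = 4 + 22 = 26)
U(-12) - V(9) = 0 - 1*26 = 0 - 26 = -26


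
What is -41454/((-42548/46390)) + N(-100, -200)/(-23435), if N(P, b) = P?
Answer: 2253335292295/49855619 ≈ 45197.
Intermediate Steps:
-41454/((-42548/46390)) + N(-100, -200)/(-23435) = -41454/((-42548/46390)) - 100/(-23435) = -41454/((-42548*1/46390)) - 100*(-1/23435) = -41454/(-21274/23195) + 20/4687 = -41454*(-23195/21274) + 20/4687 = 480762765/10637 + 20/4687 = 2253335292295/49855619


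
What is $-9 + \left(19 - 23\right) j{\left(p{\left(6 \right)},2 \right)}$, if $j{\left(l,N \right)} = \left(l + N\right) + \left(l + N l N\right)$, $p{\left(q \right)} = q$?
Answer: $-161$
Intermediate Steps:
$j{\left(l,N \right)} = N + 2 l + l N^{2}$ ($j{\left(l,N \right)} = \left(N + l\right) + \left(l + N N l\right) = \left(N + l\right) + \left(l + l N^{2}\right) = N + 2 l + l N^{2}$)
$-9 + \left(19 - 23\right) j{\left(p{\left(6 \right)},2 \right)} = -9 + \left(19 - 23\right) \left(2 + 2 \cdot 6 + 6 \cdot 2^{2}\right) = -9 + \left(19 - 23\right) \left(2 + 12 + 6 \cdot 4\right) = -9 - 4 \left(2 + 12 + 24\right) = -9 - 152 = -161$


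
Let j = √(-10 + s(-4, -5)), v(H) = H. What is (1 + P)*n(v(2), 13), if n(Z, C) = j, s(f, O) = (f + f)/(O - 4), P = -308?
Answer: -307*I*√82/3 ≈ -926.67*I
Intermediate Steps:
s(f, O) = 2*f/(-4 + O) (s(f, O) = (2*f)/(-4 + O) = 2*f/(-4 + O))
j = I*√82/3 (j = √(-10 + 2*(-4)/(-4 - 5)) = √(-10 + 2*(-4)/(-9)) = √(-10 + 2*(-4)*(-⅑)) = √(-10 + 8/9) = √(-82/9) = I*√82/3 ≈ 3.0185*I)
n(Z, C) = I*√82/3
(1 + P)*n(v(2), 13) = (1 - 308)*(I*√82/3) = -307*I*√82/3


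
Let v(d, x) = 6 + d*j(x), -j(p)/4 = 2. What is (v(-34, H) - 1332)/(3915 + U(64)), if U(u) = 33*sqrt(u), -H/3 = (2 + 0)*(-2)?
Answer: -1054/4179 ≈ -0.25221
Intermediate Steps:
j(p) = -8 (j(p) = -4*2 = -8)
H = 12 (H = -3*(2 + 0)*(-2) = -6*(-2) = -3*(-4) = 12)
v(d, x) = 6 - 8*d (v(d, x) = 6 + d*(-8) = 6 - 8*d)
(v(-34, H) - 1332)/(3915 + U(64)) = ((6 - 8*(-34)) - 1332)/(3915 + 33*sqrt(64)) = ((6 + 272) - 1332)/(3915 + 33*8) = (278 - 1332)/(3915 + 264) = -1054/4179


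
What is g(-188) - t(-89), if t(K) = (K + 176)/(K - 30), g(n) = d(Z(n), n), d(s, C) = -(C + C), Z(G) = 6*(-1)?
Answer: 44831/119 ≈ 376.73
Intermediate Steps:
Z(G) = -6
d(s, C) = -2*C
g(n) = -2*n
t(K) = (176 + K)/(-30 + K)
g(-188) - t(-89) = -2*(-188) - (176 - 89)/(-30 - 89) = 376 - 87/(-119) = 376 - (-1)*87/119 = 376 - 1*(-87/119) = 376 + 87/119 = 44831/119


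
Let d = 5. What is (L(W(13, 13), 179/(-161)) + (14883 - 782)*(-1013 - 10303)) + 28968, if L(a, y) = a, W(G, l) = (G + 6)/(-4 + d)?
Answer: -159537929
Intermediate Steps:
W(G, l) = 6 + G (W(G, l) = (G + 6)/(-4 + 5) = (6 + G)/1 = (6 + G)*1 = 6 + G)
(L(W(13, 13), 179/(-161)) + (14883 - 782)*(-1013 - 10303)) + 28968 = ((6 + 13) + (14883 - 782)*(-1013 - 10303)) + 28968 = (19 + 14101*(-11316)) + 28968 = (19 - 159566916) + 28968 = -159566897 + 28968 = -159537929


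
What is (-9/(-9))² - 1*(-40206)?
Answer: 40207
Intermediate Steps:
(-9/(-9))² - 1*(-40206) = (-⅑*(-9))² + 40206 = 1² + 40206 = 1 + 40206 = 40207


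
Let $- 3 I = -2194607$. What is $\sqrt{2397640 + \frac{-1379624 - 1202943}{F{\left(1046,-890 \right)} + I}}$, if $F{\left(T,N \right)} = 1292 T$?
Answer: $\frac{\sqrt{93624889332209532757}}{6248903} \approx 1548.4$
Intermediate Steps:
$I = \frac{2194607}{3}$ ($I = \left(- \frac{1}{3}\right) \left(-2194607\right) = \frac{2194607}{3} \approx 7.3154 \cdot 10^{5}$)
$\sqrt{2397640 + \frac{-1379624 - 1202943}{F{\left(1046,-890 \right)} + I}} = \sqrt{2397640 + \frac{-1379624 - 1202943}{1292 \cdot 1046 + \frac{2194607}{3}}} = \sqrt{2397640 - \frac{2582567}{1351432 + \frac{2194607}{3}}} = \sqrt{2397640 - \frac{2582567}{\frac{6248903}{3}}} = \sqrt{2397640 - \frac{7747701}{6248903}} = \sqrt{\frac{14982612041219}{6248903}} = \frac{\sqrt{93624889332209532757}}{6248903}$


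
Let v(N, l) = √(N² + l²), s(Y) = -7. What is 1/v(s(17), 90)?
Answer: √8149/8149 ≈ 0.011078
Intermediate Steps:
1/v(s(17), 90) = 1/(√((-7)² + 90²)) = 1/(√(49 + 8100)) = 1/(√8149) = √8149/8149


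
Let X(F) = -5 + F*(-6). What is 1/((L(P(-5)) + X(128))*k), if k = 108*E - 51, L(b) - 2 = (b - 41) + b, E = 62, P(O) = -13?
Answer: -1/5568510 ≈ -1.7958e-7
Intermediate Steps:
L(b) = -39 + 2*b (L(b) = 2 + ((b - 41) + b) = 2 + ((-41 + b) + b) = 2 + (-41 + 2*b) = -39 + 2*b)
X(F) = -5 - 6*F
k = 6645 (k = 108*62 - 51 = 6696 - 51 = 6645)
1/((L(P(-5)) + X(128))*k) = 1/(((-39 + 2*(-13)) + (-5 - 6*128))*6645) = (1/6645)/((-39 - 26) + (-5 - 768)) = (1/6645)/(-65 - 773) = (1/6645)/(-838) = -1/838*1/6645 = -1/5568510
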